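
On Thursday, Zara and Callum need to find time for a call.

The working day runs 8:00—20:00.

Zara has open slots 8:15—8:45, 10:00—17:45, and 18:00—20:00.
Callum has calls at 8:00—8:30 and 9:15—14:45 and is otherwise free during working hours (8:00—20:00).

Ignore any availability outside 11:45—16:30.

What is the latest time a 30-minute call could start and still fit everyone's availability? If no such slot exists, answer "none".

16:00

Callum free within 08:00–20:00: 08:30–09:15, 14:45–20:00.
Zara ∩ Callum: 08:30–08:45, 14:45–17:45, 18:00–20:00.
Restricted to 11:45–16:30: 14:45–16:30.
Windows ≥ 30 min: 14:45–16:30.
Latest start in the last window 14:45–16:30 is 16:30 − 30 min = 16:00.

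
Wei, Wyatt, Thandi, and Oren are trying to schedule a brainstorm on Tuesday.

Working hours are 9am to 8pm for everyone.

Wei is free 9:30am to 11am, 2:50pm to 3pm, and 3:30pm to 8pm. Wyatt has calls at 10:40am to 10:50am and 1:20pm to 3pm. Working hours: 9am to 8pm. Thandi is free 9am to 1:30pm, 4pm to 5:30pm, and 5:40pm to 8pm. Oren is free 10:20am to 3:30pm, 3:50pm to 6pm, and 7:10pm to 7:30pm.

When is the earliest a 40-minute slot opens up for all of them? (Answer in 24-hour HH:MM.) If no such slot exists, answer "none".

Wyatt free within 09:00–20:00: 09:00–10:40, 10:50–13:20, 15:00–20:00.
Wei ∩ Wyatt: 09:30–10:40, 10:50–11:00, 15:30–20:00.
Wei ∩ Wyatt ∩ Thandi: 09:30–10:40, 10:50–11:00, 16:00–17:30, 17:40–20:00.
Wei ∩ Wyatt ∩ Thandi ∩ Oren: 10:20–10:40, 10:50–11:00, 16:00–17:30, 17:40–18:00, 19:10–19:30.
Windows ≥ 40 min: 16:00–17:30.
Earliest such window starts at 16:00.

16:00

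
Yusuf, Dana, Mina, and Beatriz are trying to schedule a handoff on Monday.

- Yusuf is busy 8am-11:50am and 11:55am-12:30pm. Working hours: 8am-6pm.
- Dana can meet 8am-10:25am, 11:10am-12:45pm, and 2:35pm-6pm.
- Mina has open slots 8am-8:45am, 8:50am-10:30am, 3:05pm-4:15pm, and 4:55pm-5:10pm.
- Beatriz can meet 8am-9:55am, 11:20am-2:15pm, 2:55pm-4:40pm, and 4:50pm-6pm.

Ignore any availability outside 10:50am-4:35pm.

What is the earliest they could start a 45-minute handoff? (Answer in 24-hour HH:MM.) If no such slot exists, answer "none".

15:05

Yusuf free within 08:00–18:00: 11:50–11:55, 12:30–18:00.
Yusuf ∩ Dana: 11:50–11:55, 12:30–12:45, 14:35–18:00.
Yusuf ∩ Dana ∩ Mina: 15:05–16:15, 16:55–17:10.
Yusuf ∩ Dana ∩ Mina ∩ Beatriz: 15:05–16:15, 16:55–17:10.
Restricted to 10:50–16:35: 15:05–16:15.
Windows ≥ 45 min: 15:05–16:15.
Earliest such window starts at 15:05.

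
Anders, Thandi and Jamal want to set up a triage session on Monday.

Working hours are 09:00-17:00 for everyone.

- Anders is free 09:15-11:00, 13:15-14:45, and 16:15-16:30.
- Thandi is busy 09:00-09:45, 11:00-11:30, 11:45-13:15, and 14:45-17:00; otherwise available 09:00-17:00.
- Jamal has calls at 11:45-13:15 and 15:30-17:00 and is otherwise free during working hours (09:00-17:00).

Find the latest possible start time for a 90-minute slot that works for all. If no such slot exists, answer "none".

13:15

Thandi free within 09:00–17:00: 09:45–11:00, 11:30–11:45, 13:15–14:45.
Jamal free within 09:00–17:00: 09:00–11:45, 13:15–15:30.
Anders ∩ Thandi: 09:45–11:00, 13:15–14:45.
Anders ∩ Thandi ∩ Jamal: 09:45–11:00, 13:15–14:45.
Windows ≥ 90 min: 13:15–14:45.
Latest start in the last window 13:15–14:45 is 14:45 − 90 min = 13:15.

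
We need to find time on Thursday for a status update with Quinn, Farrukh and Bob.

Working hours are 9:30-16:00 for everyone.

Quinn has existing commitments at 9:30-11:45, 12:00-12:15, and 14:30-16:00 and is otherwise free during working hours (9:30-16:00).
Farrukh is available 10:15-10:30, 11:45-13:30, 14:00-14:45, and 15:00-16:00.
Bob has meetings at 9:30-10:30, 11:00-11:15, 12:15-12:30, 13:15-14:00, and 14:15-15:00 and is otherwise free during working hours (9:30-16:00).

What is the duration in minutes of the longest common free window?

45 minutes

Quinn free within 09:30–16:00: 11:45–12:00, 12:15–14:30.
Bob free within 09:30–16:00: 10:30–11:00, 11:15–12:15, 12:30–13:15, 14:00–14:15, 15:00–16:00.
Quinn ∩ Farrukh: 11:45–12:00, 12:15–13:30, 14:00–14:30.
Quinn ∩ Farrukh ∩ Bob: 11:45–12:00, 12:30–13:15, 14:00–14:15.
Common window lengths: 15, 45, 15 min; longest is 45.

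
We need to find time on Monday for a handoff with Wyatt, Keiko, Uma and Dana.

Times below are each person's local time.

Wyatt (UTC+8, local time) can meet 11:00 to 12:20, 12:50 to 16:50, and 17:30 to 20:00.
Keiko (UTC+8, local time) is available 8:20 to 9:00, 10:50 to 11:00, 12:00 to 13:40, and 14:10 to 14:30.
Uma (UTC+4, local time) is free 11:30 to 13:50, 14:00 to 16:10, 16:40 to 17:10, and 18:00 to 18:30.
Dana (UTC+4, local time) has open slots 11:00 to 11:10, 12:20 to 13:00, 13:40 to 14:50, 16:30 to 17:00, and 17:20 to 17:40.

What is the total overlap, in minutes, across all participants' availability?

0 minutes

Wyatt → UTC: 03:00–04:20, 04:50–08:50, 09:30–12:00.
Keiko → UTC: 00:20–01:00, 02:50–03:00, 04:00–05:40, 06:10–06:30.
Uma → UTC: 07:30–09:50, 10:00–12:10, 12:40–13:10, 14:00–14:30.
Dana → UTC: 07:00–07:10, 08:20–09:00, 09:40–10:50, 12:30–13:00, 13:20–13:40.
Wyatt ∩ Keiko: 04:00–04:20, 04:50–05:40, 06:10–06:30.
Wyatt ∩ Keiko ∩ Uma: (none).
Wyatt ∩ Keiko ∩ Uma ∩ Dana: (none).
Total common minutes: 0.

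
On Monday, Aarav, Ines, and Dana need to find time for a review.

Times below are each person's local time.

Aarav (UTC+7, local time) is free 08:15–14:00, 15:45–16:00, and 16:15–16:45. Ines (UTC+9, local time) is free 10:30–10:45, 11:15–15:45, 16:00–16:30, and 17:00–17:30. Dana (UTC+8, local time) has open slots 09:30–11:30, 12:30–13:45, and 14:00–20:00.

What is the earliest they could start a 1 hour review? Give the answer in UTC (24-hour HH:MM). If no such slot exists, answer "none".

02:15

Aarav → UTC: 01:15–07:00, 08:45–09:00, 09:15–09:45.
Ines → UTC: 01:30–01:45, 02:15–06:45, 07:00–07:30, 08:00–08:30.
Dana → UTC: 01:30–03:30, 04:30–05:45, 06:00–12:00.
Aarav ∩ Ines: 01:30–01:45, 02:15–06:45.
Aarav ∩ Ines ∩ Dana: 01:30–01:45, 02:15–03:30, 04:30–05:45, 06:00–06:45.
Windows ≥ 60 min: 02:15–03:30, 04:30–05:45.
Earliest such window starts at 02:15.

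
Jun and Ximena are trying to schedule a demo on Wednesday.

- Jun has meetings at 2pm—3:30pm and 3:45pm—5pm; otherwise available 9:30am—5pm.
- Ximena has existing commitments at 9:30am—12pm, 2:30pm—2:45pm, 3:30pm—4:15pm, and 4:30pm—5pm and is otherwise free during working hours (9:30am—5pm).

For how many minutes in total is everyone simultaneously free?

Jun free within 09:30–17:00: 09:30–14:00, 15:30–15:45.
Ximena free within 09:30–17:00: 12:00–14:30, 14:45–15:30, 16:15–16:30.
Jun ∩ Ximena: 12:00–14:00.
Total common minutes: 120.

120 minutes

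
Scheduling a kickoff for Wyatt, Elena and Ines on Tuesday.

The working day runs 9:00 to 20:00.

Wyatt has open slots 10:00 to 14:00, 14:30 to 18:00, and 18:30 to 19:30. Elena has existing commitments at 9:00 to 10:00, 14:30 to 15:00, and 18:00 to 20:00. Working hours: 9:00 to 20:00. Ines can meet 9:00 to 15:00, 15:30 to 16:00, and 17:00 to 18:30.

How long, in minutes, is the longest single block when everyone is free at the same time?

240 minutes

Elena free within 09:00–20:00: 10:00–14:30, 15:00–18:00.
Wyatt ∩ Elena: 10:00–14:00, 15:00–18:00.
Wyatt ∩ Elena ∩ Ines: 10:00–14:00, 15:30–16:00, 17:00–18:00.
Common window lengths: 240, 30, 60 min; longest is 240.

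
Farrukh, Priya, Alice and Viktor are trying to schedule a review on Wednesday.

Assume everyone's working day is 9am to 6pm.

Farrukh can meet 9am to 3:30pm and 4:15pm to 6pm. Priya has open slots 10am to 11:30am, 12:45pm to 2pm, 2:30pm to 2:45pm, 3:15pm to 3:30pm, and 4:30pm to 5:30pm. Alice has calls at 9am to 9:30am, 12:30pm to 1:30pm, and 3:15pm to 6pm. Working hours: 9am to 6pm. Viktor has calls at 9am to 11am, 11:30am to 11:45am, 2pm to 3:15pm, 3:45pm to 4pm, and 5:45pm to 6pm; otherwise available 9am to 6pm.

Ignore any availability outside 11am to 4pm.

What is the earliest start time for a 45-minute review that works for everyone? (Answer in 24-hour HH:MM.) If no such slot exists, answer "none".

Alice free within 09:00–18:00: 09:30–12:30, 13:30–15:15.
Viktor free within 09:00–18:00: 11:00–11:30, 11:45–14:00, 15:15–15:45, 16:00–17:45.
Farrukh ∩ Priya: 10:00–11:30, 12:45–14:00, 14:30–14:45, 15:15–15:30, 16:30–17:30.
Farrukh ∩ Priya ∩ Alice: 10:00–11:30, 13:30–14:00, 14:30–14:45.
Farrukh ∩ Priya ∩ Alice ∩ Viktor: 11:00–11:30, 13:30–14:00.
Restricted to 11:00–16:00: 11:00–11:30, 13:30–14:00.
Windows ≥ 45 min: (none).

none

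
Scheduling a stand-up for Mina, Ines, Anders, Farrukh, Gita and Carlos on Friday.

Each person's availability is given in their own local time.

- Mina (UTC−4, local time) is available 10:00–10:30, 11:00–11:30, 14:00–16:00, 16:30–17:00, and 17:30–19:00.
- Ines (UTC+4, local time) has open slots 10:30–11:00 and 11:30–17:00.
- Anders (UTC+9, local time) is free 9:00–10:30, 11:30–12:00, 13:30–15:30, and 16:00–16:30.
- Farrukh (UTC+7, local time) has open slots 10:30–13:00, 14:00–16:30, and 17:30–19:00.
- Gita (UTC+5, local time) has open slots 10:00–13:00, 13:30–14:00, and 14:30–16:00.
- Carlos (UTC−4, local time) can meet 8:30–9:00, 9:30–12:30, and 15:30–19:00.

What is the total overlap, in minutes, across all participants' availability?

Mina → UTC: 14:00–14:30, 15:00–15:30, 18:00–20:00, 20:30–21:00, 21:30–23:00.
Ines → UTC: 06:30–07:00, 07:30–13:00.
Anders → UTC: 00:00–01:30, 02:30–03:00, 04:30–06:30, 07:00–07:30.
Farrukh → UTC: 03:30–06:00, 07:00–09:30, 10:30–12:00.
Gita → UTC: 05:00–08:00, 08:30–09:00, 09:30–11:00.
Carlos → UTC: 12:30–13:00, 13:30–16:30, 19:30–23:00.
Mina ∩ Ines: (none).
Mina ∩ Ines ∩ Anders: (none).
Mina ∩ Ines ∩ Anders ∩ Farrukh: (none).
Mina ∩ Ines ∩ Anders ∩ Farrukh ∩ Gita: (none).
Mina ∩ Ines ∩ Anders ∩ Farrukh ∩ Gita ∩ Carlos: (none).
Total common minutes: 0.

0 minutes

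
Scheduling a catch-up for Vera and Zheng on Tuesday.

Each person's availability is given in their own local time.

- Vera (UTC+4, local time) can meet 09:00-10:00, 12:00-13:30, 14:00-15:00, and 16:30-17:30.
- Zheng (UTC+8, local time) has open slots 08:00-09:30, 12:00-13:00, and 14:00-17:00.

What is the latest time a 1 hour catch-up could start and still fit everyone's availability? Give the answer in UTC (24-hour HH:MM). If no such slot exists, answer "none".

08:00

Vera → UTC: 05:00–06:00, 08:00–09:30, 10:00–11:00, 12:30–13:30.
Zheng → UTC: 00:00–01:30, 04:00–05:00, 06:00–09:00.
Vera ∩ Zheng: 08:00–09:00.
Windows ≥ 60 min: 08:00–09:00.
Latest start in the last window 08:00–09:00 is 09:00 − 60 min = 08:00.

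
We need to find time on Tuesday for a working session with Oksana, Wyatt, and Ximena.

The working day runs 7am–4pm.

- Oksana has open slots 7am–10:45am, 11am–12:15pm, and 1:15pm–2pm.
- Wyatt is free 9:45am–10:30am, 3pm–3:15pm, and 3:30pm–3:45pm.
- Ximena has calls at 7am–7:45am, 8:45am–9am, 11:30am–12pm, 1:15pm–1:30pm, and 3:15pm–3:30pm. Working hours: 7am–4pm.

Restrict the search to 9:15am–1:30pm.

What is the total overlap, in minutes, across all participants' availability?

45 minutes

Ximena free within 07:00–16:00: 07:45–08:45, 09:00–11:30, 12:00–13:15, 13:30–15:15, 15:30–16:00.
Oksana ∩ Wyatt: 09:45–10:30.
Oksana ∩ Wyatt ∩ Ximena: 09:45–10:30.
Restricted to 09:15–13:30: 09:45–10:30.
Total common minutes: 45.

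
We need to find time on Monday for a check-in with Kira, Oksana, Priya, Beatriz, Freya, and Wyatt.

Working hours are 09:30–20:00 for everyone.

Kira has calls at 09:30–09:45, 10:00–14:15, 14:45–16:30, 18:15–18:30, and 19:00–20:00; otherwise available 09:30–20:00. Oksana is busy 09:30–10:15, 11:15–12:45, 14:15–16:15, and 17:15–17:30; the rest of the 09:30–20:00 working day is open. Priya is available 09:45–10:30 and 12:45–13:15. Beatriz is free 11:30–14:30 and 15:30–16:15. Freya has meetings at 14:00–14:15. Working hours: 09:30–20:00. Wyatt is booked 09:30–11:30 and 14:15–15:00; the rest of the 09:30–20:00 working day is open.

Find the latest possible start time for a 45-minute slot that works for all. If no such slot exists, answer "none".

Kira free within 09:30–20:00: 09:45–10:00, 14:15–14:45, 16:30–18:15, 18:30–19:00.
Oksana free within 09:30–20:00: 10:15–11:15, 12:45–14:15, 16:15–17:15, 17:30–20:00.
Freya free within 09:30–20:00: 09:30–14:00, 14:15–20:00.
Wyatt free within 09:30–20:00: 11:30–14:15, 15:00–20:00.
Kira ∩ Oksana: 16:30–17:15, 17:30–18:15, 18:30–19:00.
Kira ∩ Oksana ∩ Priya: (none).
Kira ∩ Oksana ∩ Priya ∩ Beatriz: (none).
Kira ∩ Oksana ∩ Priya ∩ Beatriz ∩ Freya: (none).
Kira ∩ Oksana ∩ Priya ∩ Beatriz ∩ Freya ∩ Wyatt: (none).
Windows ≥ 45 min: (none).

none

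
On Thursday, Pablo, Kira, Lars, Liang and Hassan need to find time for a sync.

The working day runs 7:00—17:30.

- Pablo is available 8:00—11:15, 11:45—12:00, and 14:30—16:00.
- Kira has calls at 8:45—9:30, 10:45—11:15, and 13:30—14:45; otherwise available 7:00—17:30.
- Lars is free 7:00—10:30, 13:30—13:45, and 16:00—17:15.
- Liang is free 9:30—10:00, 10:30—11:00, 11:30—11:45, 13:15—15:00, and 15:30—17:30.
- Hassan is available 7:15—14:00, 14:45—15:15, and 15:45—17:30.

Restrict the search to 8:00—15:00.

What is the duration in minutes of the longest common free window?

Kira free within 07:00–17:30: 07:00–08:45, 09:30–10:45, 11:15–13:30, 14:45–17:30.
Pablo ∩ Kira: 08:00–08:45, 09:30–10:45, 11:45–12:00, 14:45–16:00.
Pablo ∩ Kira ∩ Lars: 08:00–08:45, 09:30–10:30.
Pablo ∩ Kira ∩ Lars ∩ Liang: 09:30–10:00.
Pablo ∩ Kira ∩ Lars ∩ Liang ∩ Hassan: 09:30–10:00.
Restricted to 08:00–15:00: 09:30–10:00.
Single common window of 30 minutes.

30 minutes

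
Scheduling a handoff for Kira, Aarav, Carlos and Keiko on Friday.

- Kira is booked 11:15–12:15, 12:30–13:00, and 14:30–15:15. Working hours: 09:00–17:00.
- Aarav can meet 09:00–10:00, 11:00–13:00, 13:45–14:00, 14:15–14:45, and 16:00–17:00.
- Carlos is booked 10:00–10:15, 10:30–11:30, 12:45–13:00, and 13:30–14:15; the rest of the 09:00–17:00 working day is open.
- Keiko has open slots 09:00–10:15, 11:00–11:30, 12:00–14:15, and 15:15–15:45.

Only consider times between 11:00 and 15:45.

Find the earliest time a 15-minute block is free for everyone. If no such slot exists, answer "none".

12:15

Kira free within 09:00–17:00: 09:00–11:15, 12:15–12:30, 13:00–14:30, 15:15–17:00.
Carlos free within 09:00–17:00: 09:00–10:00, 10:15–10:30, 11:30–12:45, 13:00–13:30, 14:15–17:00.
Kira ∩ Aarav: 09:00–10:00, 11:00–11:15, 12:15–12:30, 13:45–14:00, 14:15–14:30, 16:00–17:00.
Kira ∩ Aarav ∩ Carlos: 09:00–10:00, 12:15–12:30, 14:15–14:30, 16:00–17:00.
Kira ∩ Aarav ∩ Carlos ∩ Keiko: 09:00–10:00, 12:15–12:30.
Restricted to 11:00–15:45: 12:15–12:30.
Windows ≥ 15 min: 12:15–12:30.
Earliest such window starts at 12:15.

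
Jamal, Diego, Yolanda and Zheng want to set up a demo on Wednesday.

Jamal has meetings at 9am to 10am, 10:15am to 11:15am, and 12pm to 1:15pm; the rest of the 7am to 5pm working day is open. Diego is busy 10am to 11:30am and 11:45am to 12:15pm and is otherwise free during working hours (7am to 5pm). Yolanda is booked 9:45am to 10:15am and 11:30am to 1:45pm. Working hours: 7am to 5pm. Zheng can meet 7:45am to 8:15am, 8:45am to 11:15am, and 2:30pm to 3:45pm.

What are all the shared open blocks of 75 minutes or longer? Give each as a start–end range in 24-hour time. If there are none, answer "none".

Jamal free within 07:00–17:00: 07:00–09:00, 10:00–10:15, 11:15–12:00, 13:15–17:00.
Diego free within 07:00–17:00: 07:00–10:00, 11:30–11:45, 12:15–17:00.
Yolanda free within 07:00–17:00: 07:00–09:45, 10:15–11:30, 13:45–17:00.
Jamal ∩ Diego: 07:00–09:00, 11:30–11:45, 13:15–17:00.
Jamal ∩ Diego ∩ Yolanda: 07:00–09:00, 13:45–17:00.
Jamal ∩ Diego ∩ Yolanda ∩ Zheng: 07:45–08:15, 08:45–09:00, 14:30–15:45.
Windows ≥ 75 min: 14:30–15:45.

14:30–15:45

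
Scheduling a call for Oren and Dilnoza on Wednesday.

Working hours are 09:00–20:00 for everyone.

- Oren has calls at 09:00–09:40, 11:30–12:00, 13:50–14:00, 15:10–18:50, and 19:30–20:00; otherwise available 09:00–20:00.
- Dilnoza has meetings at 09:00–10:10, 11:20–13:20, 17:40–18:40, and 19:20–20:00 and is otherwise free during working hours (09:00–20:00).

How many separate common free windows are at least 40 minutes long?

Oren free within 09:00–20:00: 09:40–11:30, 12:00–13:50, 14:00–15:10, 18:50–19:30.
Dilnoza free within 09:00–20:00: 10:10–11:20, 13:20–17:40, 18:40–19:20.
Oren ∩ Dilnoza: 10:10–11:20, 13:20–13:50, 14:00–15:10, 18:50–19:20.
Windows ≥ 40 min: 10:10–11:20, 14:00–15:10.
That's 2 windows.

2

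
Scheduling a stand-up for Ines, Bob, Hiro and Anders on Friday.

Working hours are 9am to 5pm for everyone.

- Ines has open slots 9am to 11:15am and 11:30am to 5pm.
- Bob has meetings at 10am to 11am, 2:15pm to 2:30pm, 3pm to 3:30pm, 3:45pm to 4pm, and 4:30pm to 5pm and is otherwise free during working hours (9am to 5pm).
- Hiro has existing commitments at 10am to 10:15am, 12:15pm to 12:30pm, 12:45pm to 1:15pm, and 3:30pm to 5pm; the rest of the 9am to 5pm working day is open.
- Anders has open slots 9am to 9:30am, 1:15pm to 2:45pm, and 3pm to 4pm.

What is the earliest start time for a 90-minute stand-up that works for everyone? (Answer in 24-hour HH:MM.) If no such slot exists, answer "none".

Bob free within 09:00–17:00: 09:00–10:00, 11:00–14:15, 14:30–15:00, 15:30–15:45, 16:00–16:30.
Hiro free within 09:00–17:00: 09:00–10:00, 10:15–12:15, 12:30–12:45, 13:15–15:30.
Ines ∩ Bob: 09:00–10:00, 11:00–11:15, 11:30–14:15, 14:30–15:00, 15:30–15:45, 16:00–16:30.
Ines ∩ Bob ∩ Hiro: 09:00–10:00, 11:00–11:15, 11:30–12:15, 12:30–12:45, 13:15–14:15, 14:30–15:00.
Ines ∩ Bob ∩ Hiro ∩ Anders: 09:00–09:30, 13:15–14:15, 14:30–14:45.
Windows ≥ 90 min: (none).

none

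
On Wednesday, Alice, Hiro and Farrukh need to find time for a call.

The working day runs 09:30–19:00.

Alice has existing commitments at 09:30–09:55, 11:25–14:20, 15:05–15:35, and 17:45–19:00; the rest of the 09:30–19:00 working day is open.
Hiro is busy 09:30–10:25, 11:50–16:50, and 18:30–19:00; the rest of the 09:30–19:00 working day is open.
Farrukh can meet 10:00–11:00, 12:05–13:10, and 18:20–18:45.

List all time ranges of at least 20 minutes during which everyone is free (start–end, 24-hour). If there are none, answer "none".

10:25–11:00

Alice free within 09:30–19:00: 09:55–11:25, 14:20–15:05, 15:35–17:45.
Hiro free within 09:30–19:00: 10:25–11:50, 16:50–18:30.
Alice ∩ Hiro: 10:25–11:25, 16:50–17:45.
Alice ∩ Hiro ∩ Farrukh: 10:25–11:00.
Windows ≥ 20 min: 10:25–11:00.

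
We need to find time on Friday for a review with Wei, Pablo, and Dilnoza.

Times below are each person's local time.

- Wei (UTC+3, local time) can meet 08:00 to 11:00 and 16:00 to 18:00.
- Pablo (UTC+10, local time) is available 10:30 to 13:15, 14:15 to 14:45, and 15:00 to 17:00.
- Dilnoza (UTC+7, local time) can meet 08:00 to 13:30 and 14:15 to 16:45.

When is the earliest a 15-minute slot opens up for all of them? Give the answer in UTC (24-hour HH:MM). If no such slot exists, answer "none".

05:00

Wei → UTC: 05:00–08:00, 13:00–15:00.
Pablo → UTC: 00:30–03:15, 04:15–04:45, 05:00–07:00.
Dilnoza → UTC: 01:00–06:30, 07:15–09:45.
Wei ∩ Pablo: 05:00–07:00.
Wei ∩ Pablo ∩ Dilnoza: 05:00–06:30.
Windows ≥ 15 min: 05:00–06:30.
Earliest such window starts at 05:00.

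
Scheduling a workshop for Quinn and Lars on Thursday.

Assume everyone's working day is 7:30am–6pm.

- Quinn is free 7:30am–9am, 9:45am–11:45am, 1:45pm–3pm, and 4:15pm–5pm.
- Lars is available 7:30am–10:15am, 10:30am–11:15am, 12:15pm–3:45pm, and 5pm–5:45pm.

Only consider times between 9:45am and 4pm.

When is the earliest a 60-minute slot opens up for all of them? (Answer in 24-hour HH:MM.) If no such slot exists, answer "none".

Quinn ∩ Lars: 07:30–09:00, 09:45–10:15, 10:30–11:15, 13:45–15:00.
Restricted to 09:45–16:00: 09:45–10:15, 10:30–11:15, 13:45–15:00.
Windows ≥ 60 min: 13:45–15:00.
Earliest such window starts at 13:45.

13:45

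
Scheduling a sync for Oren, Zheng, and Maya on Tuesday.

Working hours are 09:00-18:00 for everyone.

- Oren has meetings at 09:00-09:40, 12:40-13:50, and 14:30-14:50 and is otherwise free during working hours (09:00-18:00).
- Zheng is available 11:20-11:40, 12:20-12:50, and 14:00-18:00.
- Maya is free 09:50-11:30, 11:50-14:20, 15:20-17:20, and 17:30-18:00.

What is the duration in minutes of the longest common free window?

120 minutes

Oren free within 09:00–18:00: 09:40–12:40, 13:50–14:30, 14:50–18:00.
Oren ∩ Zheng: 11:20–11:40, 12:20–12:40, 14:00–14:30, 14:50–18:00.
Oren ∩ Zheng ∩ Maya: 11:20–11:30, 12:20–12:40, 14:00–14:20, 15:20–17:20, 17:30–18:00.
Common window lengths: 10, 20, 20, 120, 30 min; longest is 120.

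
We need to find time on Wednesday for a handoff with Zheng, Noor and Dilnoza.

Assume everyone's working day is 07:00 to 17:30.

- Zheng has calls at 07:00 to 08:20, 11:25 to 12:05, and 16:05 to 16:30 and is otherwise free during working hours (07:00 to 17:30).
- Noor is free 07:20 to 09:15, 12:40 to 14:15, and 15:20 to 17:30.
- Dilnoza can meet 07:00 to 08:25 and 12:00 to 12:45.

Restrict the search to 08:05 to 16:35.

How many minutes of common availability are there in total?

Zheng free within 07:00–17:30: 08:20–11:25, 12:05–16:05, 16:30–17:30.
Zheng ∩ Noor: 08:20–09:15, 12:40–14:15, 15:20–16:05, 16:30–17:30.
Zheng ∩ Noor ∩ Dilnoza: 08:20–08:25, 12:40–12:45.
Restricted to 08:05–16:35: 08:20–08:25, 12:40–12:45.
Total common minutes: 5 + 5 = 10.

10 minutes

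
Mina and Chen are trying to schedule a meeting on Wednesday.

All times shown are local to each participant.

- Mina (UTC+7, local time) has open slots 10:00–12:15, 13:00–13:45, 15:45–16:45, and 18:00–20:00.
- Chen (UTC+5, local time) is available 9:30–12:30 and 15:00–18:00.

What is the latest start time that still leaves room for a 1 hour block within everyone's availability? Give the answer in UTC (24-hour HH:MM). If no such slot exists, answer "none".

12:00

Mina → UTC: 03:00–05:15, 06:00–06:45, 08:45–09:45, 11:00–13:00.
Chen → UTC: 04:30–07:30, 10:00–13:00.
Mina ∩ Chen: 04:30–05:15, 06:00–06:45, 11:00–13:00.
Windows ≥ 60 min: 11:00–13:00.
Latest start in the last window 11:00–13:00 is 13:00 − 60 min = 12:00.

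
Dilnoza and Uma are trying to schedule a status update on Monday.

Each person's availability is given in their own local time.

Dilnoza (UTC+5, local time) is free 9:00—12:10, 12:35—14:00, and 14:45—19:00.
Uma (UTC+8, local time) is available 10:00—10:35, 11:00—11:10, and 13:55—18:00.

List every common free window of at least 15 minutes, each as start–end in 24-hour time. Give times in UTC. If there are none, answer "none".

Dilnoza → UTC: 04:00–07:10, 07:35–09:00, 09:45–14:00.
Uma → UTC: 02:00–02:35, 03:00–03:10, 05:55–10:00.
Dilnoza ∩ Uma: 05:55–07:10, 07:35–09:00, 09:45–10:00.
Windows ≥ 15 min: 05:55–07:10, 07:35–09:00, 09:45–10:00.

05:55–07:10, 07:35–09:00, 09:45–10:00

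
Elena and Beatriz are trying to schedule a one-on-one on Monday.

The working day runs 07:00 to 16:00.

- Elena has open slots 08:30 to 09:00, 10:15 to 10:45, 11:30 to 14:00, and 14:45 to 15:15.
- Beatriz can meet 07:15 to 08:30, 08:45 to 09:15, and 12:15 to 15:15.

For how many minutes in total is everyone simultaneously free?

150 minutes

Elena ∩ Beatriz: 08:45–09:00, 12:15–14:00, 14:45–15:15.
Total common minutes: 15 + 105 + 30 = 150.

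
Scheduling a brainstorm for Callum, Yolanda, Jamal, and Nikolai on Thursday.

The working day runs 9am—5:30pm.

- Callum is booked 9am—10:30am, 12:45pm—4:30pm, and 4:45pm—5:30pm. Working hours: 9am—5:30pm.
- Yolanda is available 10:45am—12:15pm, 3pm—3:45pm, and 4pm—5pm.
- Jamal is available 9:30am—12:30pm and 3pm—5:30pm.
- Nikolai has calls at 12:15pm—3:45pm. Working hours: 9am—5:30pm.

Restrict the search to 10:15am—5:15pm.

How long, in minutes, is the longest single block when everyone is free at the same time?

90 minutes

Callum free within 09:00–17:30: 10:30–12:45, 16:30–16:45.
Nikolai free within 09:00–17:30: 09:00–12:15, 15:45–17:30.
Callum ∩ Yolanda: 10:45–12:15, 16:30–16:45.
Callum ∩ Yolanda ∩ Jamal: 10:45–12:15, 16:30–16:45.
Callum ∩ Yolanda ∩ Jamal ∩ Nikolai: 10:45–12:15, 16:30–16:45.
Restricted to 10:15–17:15: 10:45–12:15, 16:30–16:45.
Common window lengths: 90, 15 min; longest is 90.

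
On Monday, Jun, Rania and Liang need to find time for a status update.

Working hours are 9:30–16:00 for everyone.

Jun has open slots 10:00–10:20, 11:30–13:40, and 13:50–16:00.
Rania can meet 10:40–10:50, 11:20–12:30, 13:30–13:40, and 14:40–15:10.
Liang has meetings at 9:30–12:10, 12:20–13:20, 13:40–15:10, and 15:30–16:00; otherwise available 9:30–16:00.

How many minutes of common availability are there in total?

Liang free within 09:30–16:00: 12:10–12:20, 13:20–13:40, 15:10–15:30.
Jun ∩ Rania: 11:30–12:30, 13:30–13:40, 14:40–15:10.
Jun ∩ Rania ∩ Liang: 12:10–12:20, 13:30–13:40.
Total common minutes: 10 + 10 = 20.

20 minutes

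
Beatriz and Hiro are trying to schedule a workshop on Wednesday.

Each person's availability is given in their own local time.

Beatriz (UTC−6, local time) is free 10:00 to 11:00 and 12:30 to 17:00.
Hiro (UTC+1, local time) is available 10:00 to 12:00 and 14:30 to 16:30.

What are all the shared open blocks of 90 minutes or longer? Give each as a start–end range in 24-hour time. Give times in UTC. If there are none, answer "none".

none

Beatriz → UTC: 16:00–17:00, 18:30–23:00.
Hiro → UTC: 09:00–11:00, 13:30–15:30.
Beatriz ∩ Hiro: (none).
Windows ≥ 90 min: (none).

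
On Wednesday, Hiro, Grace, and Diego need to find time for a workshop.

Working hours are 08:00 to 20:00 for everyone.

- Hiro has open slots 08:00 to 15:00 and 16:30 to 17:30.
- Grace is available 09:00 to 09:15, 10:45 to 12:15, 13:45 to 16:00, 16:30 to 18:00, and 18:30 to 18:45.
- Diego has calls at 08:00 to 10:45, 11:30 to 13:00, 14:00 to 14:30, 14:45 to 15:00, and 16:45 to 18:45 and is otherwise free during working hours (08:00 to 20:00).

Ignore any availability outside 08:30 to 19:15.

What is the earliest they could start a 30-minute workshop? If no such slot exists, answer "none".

10:45

Diego free within 08:00–20:00: 10:45–11:30, 13:00–14:00, 14:30–14:45, 15:00–16:45, 18:45–20:00.
Hiro ∩ Grace: 09:00–09:15, 10:45–12:15, 13:45–15:00, 16:30–17:30.
Hiro ∩ Grace ∩ Diego: 10:45–11:30, 13:45–14:00, 14:30–14:45, 16:30–16:45.
Restricted to 08:30–19:15: 10:45–11:30, 13:45–14:00, 14:30–14:45, 16:30–16:45.
Windows ≥ 30 min: 10:45–11:30.
Earliest such window starts at 10:45.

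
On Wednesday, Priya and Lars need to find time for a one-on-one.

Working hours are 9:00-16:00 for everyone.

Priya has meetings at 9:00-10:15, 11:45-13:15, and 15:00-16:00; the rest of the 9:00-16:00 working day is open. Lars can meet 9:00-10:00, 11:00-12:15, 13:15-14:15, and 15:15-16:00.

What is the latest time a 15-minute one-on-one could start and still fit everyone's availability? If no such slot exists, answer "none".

14:00

Priya free within 09:00–16:00: 10:15–11:45, 13:15–15:00.
Priya ∩ Lars: 11:00–11:45, 13:15–14:15.
Windows ≥ 15 min: 11:00–11:45, 13:15–14:15.
Latest start in the last window 13:15–14:15 is 14:15 − 15 min = 14:00.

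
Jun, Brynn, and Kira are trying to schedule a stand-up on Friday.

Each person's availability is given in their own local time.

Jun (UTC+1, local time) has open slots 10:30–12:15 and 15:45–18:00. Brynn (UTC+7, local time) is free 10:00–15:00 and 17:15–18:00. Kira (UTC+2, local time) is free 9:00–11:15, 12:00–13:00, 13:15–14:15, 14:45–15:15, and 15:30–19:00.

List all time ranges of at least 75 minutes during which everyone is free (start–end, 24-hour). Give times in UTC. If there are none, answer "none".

Jun → UTC: 09:30–11:15, 14:45–17:00.
Brynn → UTC: 03:00–08:00, 10:15–11:00.
Kira → UTC: 07:00–09:15, 10:00–11:00, 11:15–12:15, 12:45–13:15, 13:30–17:00.
Jun ∩ Brynn: 10:15–11:00.
Jun ∩ Brynn ∩ Kira: 10:15–11:00.
Windows ≥ 75 min: (none).

none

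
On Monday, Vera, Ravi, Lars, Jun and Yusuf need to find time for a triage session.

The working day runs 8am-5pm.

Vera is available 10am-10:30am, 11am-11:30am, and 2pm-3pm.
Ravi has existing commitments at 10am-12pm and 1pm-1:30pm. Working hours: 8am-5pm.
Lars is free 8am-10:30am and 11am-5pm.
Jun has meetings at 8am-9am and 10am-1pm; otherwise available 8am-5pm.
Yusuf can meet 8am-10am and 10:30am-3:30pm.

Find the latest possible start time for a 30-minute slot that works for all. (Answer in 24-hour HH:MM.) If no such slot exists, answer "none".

Ravi free within 08:00–17:00: 08:00–10:00, 12:00–13:00, 13:30–17:00.
Jun free within 08:00–17:00: 09:00–10:00, 13:00–17:00.
Vera ∩ Ravi: 14:00–15:00.
Vera ∩ Ravi ∩ Lars: 14:00–15:00.
Vera ∩ Ravi ∩ Lars ∩ Jun: 14:00–15:00.
Vera ∩ Ravi ∩ Lars ∩ Jun ∩ Yusuf: 14:00–15:00.
Windows ≥ 30 min: 14:00–15:00.
Latest start in the last window 14:00–15:00 is 15:00 − 30 min = 14:30.

14:30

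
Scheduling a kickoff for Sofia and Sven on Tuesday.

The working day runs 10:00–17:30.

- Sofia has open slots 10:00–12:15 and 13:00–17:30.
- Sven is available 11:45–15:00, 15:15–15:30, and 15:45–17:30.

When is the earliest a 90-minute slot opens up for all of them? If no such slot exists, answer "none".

Sofia ∩ Sven: 11:45–12:15, 13:00–15:00, 15:15–15:30, 15:45–17:30.
Windows ≥ 90 min: 13:00–15:00, 15:45–17:30.
Earliest such window starts at 13:00.

13:00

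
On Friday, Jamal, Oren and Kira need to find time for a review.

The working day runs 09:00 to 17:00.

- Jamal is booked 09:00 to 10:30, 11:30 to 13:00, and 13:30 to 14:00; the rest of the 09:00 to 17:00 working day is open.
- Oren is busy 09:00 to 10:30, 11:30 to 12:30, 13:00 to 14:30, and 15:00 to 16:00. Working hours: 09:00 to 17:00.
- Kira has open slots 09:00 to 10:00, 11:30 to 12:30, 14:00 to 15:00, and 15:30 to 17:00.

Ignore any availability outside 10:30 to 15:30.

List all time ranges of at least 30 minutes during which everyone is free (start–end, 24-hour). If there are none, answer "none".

14:30–15:00

Jamal free within 09:00–17:00: 10:30–11:30, 13:00–13:30, 14:00–17:00.
Oren free within 09:00–17:00: 10:30–11:30, 12:30–13:00, 14:30–15:00, 16:00–17:00.
Jamal ∩ Oren: 10:30–11:30, 14:30–15:00, 16:00–17:00.
Jamal ∩ Oren ∩ Kira: 14:30–15:00, 16:00–17:00.
Restricted to 10:30–15:30: 14:30–15:00.
Windows ≥ 30 min: 14:30–15:00.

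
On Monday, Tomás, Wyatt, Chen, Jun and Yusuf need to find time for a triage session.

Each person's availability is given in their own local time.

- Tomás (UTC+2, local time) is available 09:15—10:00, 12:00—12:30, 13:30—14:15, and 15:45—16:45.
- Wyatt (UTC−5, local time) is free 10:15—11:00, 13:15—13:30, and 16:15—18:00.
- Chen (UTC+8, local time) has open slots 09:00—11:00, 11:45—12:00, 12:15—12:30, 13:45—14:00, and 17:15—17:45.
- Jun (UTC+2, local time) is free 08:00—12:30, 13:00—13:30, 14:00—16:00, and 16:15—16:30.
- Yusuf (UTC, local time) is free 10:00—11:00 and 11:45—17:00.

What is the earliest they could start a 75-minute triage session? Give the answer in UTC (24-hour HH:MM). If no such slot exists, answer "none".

none

Tomás → UTC: 07:15–08:00, 10:00–10:30, 11:30–12:15, 13:45–14:45.
Wyatt → UTC: 15:15–16:00, 18:15–18:30, 21:15–23:00.
Chen → UTC: 01:00–03:00, 03:45–04:00, 04:15–04:30, 05:45–06:00, 09:15–09:45.
Jun → UTC: 06:00–10:30, 11:00–11:30, 12:00–14:00, 14:15–14:30.
Yusuf → UTC: 10:00–11:00, 11:45–17:00.
Tomás ∩ Wyatt: (none).
Tomás ∩ Wyatt ∩ Chen: (none).
Tomás ∩ Wyatt ∩ Chen ∩ Jun: (none).
Tomás ∩ Wyatt ∩ Chen ∩ Jun ∩ Yusuf: (none).
Windows ≥ 75 min: (none).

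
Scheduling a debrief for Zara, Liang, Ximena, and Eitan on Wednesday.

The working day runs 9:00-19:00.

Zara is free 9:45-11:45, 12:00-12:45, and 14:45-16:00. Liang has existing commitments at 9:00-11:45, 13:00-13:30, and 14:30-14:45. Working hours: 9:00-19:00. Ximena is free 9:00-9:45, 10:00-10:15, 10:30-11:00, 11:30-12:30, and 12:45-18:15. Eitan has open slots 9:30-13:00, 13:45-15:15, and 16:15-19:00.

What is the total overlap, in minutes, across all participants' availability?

60 minutes

Liang free within 09:00–19:00: 11:45–13:00, 13:30–14:30, 14:45–19:00.
Zara ∩ Liang: 12:00–12:45, 14:45–16:00.
Zara ∩ Liang ∩ Ximena: 12:00–12:30, 14:45–16:00.
Zara ∩ Liang ∩ Ximena ∩ Eitan: 12:00–12:30, 14:45–15:15.
Total common minutes: 30 + 30 = 60.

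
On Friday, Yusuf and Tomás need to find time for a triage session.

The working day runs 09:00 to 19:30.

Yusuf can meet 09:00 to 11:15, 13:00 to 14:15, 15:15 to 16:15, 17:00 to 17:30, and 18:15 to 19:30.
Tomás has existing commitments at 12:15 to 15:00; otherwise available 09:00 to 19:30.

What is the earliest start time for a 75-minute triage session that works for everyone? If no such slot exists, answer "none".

09:00

Tomás free within 09:00–19:30: 09:00–12:15, 15:00–19:30.
Yusuf ∩ Tomás: 09:00–11:15, 15:15–16:15, 17:00–17:30, 18:15–19:30.
Windows ≥ 75 min: 09:00–11:15, 18:15–19:30.
Earliest such window starts at 09:00.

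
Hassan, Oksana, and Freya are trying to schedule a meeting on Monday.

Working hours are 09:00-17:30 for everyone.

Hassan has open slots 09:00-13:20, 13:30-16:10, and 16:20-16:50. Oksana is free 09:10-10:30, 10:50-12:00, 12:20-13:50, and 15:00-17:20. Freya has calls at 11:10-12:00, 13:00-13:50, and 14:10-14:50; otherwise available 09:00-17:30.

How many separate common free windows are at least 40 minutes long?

Freya free within 09:00–17:30: 09:00–11:10, 12:00–13:00, 13:50–14:10, 14:50–17:30.
Hassan ∩ Oksana: 09:10–10:30, 10:50–12:00, 12:20–13:20, 13:30–13:50, 15:00–16:10, 16:20–16:50.
Hassan ∩ Oksana ∩ Freya: 09:10–10:30, 10:50–11:10, 12:20–13:00, 15:00–16:10, 16:20–16:50.
Windows ≥ 40 min: 09:10–10:30, 12:20–13:00, 15:00–16:10.
That's 3 windows.

3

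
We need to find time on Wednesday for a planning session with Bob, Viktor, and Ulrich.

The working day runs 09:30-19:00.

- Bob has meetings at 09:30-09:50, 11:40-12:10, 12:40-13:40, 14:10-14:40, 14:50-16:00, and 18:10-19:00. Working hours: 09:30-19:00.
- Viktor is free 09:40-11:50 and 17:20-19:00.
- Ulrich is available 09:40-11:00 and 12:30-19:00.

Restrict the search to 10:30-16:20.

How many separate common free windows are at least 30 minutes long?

1

Bob free within 09:30–19:00: 09:50–11:40, 12:10–12:40, 13:40–14:10, 14:40–14:50, 16:00–18:10.
Bob ∩ Viktor: 09:50–11:40, 17:20–18:10.
Bob ∩ Viktor ∩ Ulrich: 09:50–11:00, 17:20–18:10.
Restricted to 10:30–16:20: 10:30–11:00.
Windows ≥ 30 min: 10:30–11:00.
That's 1 window.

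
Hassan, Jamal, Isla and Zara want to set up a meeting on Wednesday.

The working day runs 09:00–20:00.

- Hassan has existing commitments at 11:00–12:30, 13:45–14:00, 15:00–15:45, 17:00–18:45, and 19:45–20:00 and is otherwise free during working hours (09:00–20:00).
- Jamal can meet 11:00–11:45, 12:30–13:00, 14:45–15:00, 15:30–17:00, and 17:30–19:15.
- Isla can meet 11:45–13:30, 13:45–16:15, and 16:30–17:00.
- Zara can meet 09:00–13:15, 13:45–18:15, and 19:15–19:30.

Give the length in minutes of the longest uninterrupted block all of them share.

Hassan free within 09:00–20:00: 09:00–11:00, 12:30–13:45, 14:00–15:00, 15:45–17:00, 18:45–19:45.
Hassan ∩ Jamal: 12:30–13:00, 14:45–15:00, 15:45–17:00, 18:45–19:15.
Hassan ∩ Jamal ∩ Isla: 12:30–13:00, 14:45–15:00, 15:45–16:15, 16:30–17:00.
Hassan ∩ Jamal ∩ Isla ∩ Zara: 12:30–13:00, 14:45–15:00, 15:45–16:15, 16:30–17:00.
Common window lengths: 30, 15, 30, 30 min; longest is 30.

30 minutes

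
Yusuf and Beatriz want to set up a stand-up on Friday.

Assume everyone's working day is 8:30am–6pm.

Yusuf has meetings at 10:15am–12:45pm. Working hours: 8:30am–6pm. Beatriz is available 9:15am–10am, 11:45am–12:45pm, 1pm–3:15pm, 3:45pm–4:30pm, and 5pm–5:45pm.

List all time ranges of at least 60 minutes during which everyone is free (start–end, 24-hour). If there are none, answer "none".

Yusuf free within 08:30–18:00: 08:30–10:15, 12:45–18:00.
Yusuf ∩ Beatriz: 09:15–10:00, 13:00–15:15, 15:45–16:30, 17:00–17:45.
Windows ≥ 60 min: 13:00–15:15.

13:00–15:15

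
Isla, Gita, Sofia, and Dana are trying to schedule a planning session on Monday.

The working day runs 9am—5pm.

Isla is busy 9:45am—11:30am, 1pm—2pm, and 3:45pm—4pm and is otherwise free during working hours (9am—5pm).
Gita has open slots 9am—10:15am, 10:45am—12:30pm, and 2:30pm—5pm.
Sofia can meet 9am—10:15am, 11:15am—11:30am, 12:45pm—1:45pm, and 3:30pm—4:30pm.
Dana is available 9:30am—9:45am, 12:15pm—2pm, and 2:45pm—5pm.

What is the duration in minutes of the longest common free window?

Isla free within 09:00–17:00: 09:00–09:45, 11:30–13:00, 14:00–15:45, 16:00–17:00.
Isla ∩ Gita: 09:00–09:45, 11:30–12:30, 14:30–15:45, 16:00–17:00.
Isla ∩ Gita ∩ Sofia: 09:00–09:45, 15:30–15:45, 16:00–16:30.
Isla ∩ Gita ∩ Sofia ∩ Dana: 09:30–09:45, 15:30–15:45, 16:00–16:30.
Common window lengths: 15, 15, 30 min; longest is 30.

30 minutes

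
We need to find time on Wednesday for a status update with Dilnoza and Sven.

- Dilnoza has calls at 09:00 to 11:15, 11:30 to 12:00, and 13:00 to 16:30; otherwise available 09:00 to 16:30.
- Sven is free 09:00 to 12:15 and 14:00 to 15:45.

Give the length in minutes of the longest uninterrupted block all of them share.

15 minutes

Dilnoza free within 09:00–16:30: 11:15–11:30, 12:00–13:00.
Dilnoza ∩ Sven: 11:15–11:30, 12:00–12:15.
Common window lengths: 15, 15 min; longest is 15.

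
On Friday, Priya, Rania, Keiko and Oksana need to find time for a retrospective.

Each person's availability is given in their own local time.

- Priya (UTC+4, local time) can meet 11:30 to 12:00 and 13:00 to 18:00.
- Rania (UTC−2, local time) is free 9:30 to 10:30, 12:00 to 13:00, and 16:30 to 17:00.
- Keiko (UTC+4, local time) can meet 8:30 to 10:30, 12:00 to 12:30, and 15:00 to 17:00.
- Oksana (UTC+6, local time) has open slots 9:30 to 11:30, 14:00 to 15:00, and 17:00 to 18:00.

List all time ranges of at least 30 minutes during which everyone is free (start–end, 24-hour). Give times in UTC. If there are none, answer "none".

Priya → UTC: 07:30–08:00, 09:00–14:00.
Rania → UTC: 11:30–12:30, 14:00–15:00, 18:30–19:00.
Keiko → UTC: 04:30–06:30, 08:00–08:30, 11:00–13:00.
Oksana → UTC: 03:30–05:30, 08:00–09:00, 11:00–12:00.
Priya ∩ Rania: 11:30–12:30.
Priya ∩ Rania ∩ Keiko: 11:30–12:30.
Priya ∩ Rania ∩ Keiko ∩ Oksana: 11:30–12:00.
Windows ≥ 30 min: 11:30–12:00.

11:30–12:00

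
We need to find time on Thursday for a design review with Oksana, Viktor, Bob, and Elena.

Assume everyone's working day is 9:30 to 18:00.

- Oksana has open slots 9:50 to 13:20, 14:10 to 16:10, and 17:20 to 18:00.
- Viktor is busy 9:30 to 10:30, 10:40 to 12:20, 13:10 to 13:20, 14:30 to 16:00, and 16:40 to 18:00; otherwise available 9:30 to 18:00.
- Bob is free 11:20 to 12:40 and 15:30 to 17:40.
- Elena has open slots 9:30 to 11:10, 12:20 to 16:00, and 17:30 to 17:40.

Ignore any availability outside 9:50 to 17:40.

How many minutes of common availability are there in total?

Viktor free within 09:30–18:00: 10:30–10:40, 12:20–13:10, 13:20–14:30, 16:00–16:40.
Oksana ∩ Viktor: 10:30–10:40, 12:20–13:10, 14:10–14:30, 16:00–16:10.
Oksana ∩ Viktor ∩ Bob: 12:20–12:40, 16:00–16:10.
Oksana ∩ Viktor ∩ Bob ∩ Elena: 12:20–12:40.
Restricted to 09:50–17:40: 12:20–12:40.
Total common minutes: 20.

20 minutes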